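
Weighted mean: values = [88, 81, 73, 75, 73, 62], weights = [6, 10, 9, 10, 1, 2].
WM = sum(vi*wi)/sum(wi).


Numerator = 88*6 + 81*10 + 73*9 + 75*10 + 73*1 + 62*2 = 2942
Denominator = 6 + 10 + 9 + 10 + 1 + 2 = 38
WM = 2942/38 = 77.4211

WM = 77.4211


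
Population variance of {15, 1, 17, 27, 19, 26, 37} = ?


Mean = 20.2857
Squared deviations: 27.9388, 371.9388, 10.7959, 45.0816, 1.6531, 32.6531, 279.3673
Sum = 769.4286
Variance = 769.4286/7 = 109.9184

Variance = 109.9184


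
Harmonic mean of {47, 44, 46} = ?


Sum of reciprocals = 1/47 + 1/44 + 1/46 = 0.065743
HM = 3/0.065743 = 45.6322

HM = 45.6322


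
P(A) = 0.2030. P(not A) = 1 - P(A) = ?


P(not A) = 1 - 0.2030 = 0.7970

P(not A) = 0.7970


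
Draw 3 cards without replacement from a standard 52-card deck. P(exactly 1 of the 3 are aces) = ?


Hypergeometric: P(X=1) = C(4,1)·C(48,2) / C(52,3)
= 4 × 1128 / 22100
= 4512/22100 = 0.2042

P = 0.2042


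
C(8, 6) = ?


C(8,6) = 8!/(6! × 2!)
= 40320/(720 × 2)
= 28

C(8,6) = 28


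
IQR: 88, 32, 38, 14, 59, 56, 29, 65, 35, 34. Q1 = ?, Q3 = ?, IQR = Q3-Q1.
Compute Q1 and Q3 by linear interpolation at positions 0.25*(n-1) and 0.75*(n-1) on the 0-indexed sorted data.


Sorted: 14, 29, 32, 34, 35, 38, 56, 59, 65, 88
Q1 (25th %ile) = 32.5000
Q3 (75th %ile) = 58.2500
IQR = 58.2500 - 32.5000 = 25.7500

IQR = 25.7500


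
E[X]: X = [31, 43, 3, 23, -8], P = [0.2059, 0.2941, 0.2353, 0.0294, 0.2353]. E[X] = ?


E[X] = 31*0.2059 + 43*0.2941 + 3*0.2353 + 23*0.0294 - 8*0.2353
= 6.3829 + 12.6463 + 0.7059 + 0.6762 - 1.8824
= 18.5289

E[X] = 18.5289


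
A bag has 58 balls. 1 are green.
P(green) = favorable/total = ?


P = 1/58 = 0.0172

P = 0.0172


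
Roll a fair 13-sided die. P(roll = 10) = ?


Favorable outcomes (roll = 10): 1
Total outcomes = 13
P = 1/13 = 0.0769

P = 0.0769


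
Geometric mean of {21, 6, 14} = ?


Product = 21 × 6 × 14 = 1764
GM = 1764^(1/3) = 12.0828

GM = 12.0828


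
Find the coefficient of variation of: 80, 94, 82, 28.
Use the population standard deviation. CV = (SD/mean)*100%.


Mean = 71.0000
SD = 25.3969
CV = (25.3969/71.0000)*100 = 35.7702%

CV = 35.7702%


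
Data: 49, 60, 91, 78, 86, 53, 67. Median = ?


Sorted: 49, 53, 60, 67, 78, 86, 91
n = 7 (odd)
Middle value = 67

Median = 67


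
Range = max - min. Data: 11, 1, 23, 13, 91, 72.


Max = 91, Min = 1
Range = 91 - 1 = 90

Range = 90


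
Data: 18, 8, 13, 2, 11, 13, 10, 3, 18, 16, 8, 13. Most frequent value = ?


Frequencies: 2:1, 3:1, 8:2, 10:1, 11:1, 13:3, 16:1, 18:2
Max frequency = 3
Mode = 13

Mode = 13


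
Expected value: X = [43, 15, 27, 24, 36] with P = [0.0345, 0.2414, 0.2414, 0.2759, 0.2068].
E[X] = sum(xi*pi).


E[X] = 43*0.0345 + 15*0.2414 + 27*0.2414 + 24*0.2759 + 36*0.2068
= 1.4835 + 3.6210 + 6.5178 + 6.6216 + 7.4448
= 25.6887

E[X] = 25.6887


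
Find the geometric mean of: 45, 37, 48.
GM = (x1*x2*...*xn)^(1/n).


Product = 45 × 37 × 48 = 79920
GM = 79920^(1/3) = 43.0743

GM = 43.0743


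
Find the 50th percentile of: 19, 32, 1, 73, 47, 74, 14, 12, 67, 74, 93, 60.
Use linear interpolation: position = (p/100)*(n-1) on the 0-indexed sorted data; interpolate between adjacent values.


Sorted: 1, 12, 14, 19, 32, 47, 60, 67, 73, 74, 74, 93
n = 12
Index = 50/100 * 11 = 5.5000
Lower = data[5] = 47, Upper = data[6] = 60
P50 = 47 + 0.5000*(13) = 53.5000

P50 = 53.5000


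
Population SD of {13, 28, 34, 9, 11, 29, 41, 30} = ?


Mean = 24.3750
Variance = 122.4844
SD = sqrt(122.4844) = 11.0673

SD = 11.0673


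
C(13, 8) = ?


C(13,8) = 13!/(8! × 5!)
= 6227020800/(40320 × 120)
= 1287

C(13,8) = 1287


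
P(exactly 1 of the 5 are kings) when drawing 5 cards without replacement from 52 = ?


Hypergeometric: P(X=1) = C(4,1)·C(48,4) / C(52,5)
= 4 × 194580 / 2598960
= 778320/2598960 = 0.2995

P = 0.2995


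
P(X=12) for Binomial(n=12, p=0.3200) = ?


C(12,12) = 1
p^12 = 1.152922e-06
(1-p)^0 = 1.000000
P = 1 * 1.152922e-06 * 1.000000 = 1.1529e-06

P(X=12) = 1.1529e-06


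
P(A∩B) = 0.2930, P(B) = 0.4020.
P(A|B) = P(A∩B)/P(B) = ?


P(A|B) = 0.2930/0.4020 = 0.7289

P(A|B) = 0.7289


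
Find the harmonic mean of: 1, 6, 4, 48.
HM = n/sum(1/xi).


Sum of reciprocals = 1/1 + 1/6 + 1/4 + 1/48 = 1.437500
HM = 4/1.437500 = 2.7826

HM = 2.7826


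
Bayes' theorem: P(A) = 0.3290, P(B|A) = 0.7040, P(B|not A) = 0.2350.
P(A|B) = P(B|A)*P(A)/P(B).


P(B) = P(B|A)*P(A) + P(B|A')*P(A')
= 0.7040*0.3290 + 0.2350*0.6710
= 0.231616 + 0.157685 = 0.389301
P(A|B) = 0.231616/0.389301 = 0.5950

P(A|B) = 0.5950


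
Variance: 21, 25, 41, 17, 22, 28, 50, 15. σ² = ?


Mean = 27.3750
Squared deviations: 40.6406, 5.6406, 185.6406, 107.6406, 28.8906, 0.3906, 511.8906, 153.1406
Sum = 1033.8750
Variance = 1033.8750/8 = 129.2344

Variance = 129.2344


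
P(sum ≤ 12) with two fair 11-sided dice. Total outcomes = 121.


Total outcomes = 11×11 = 121
Favorable (sum ≤ 12): 66
P = 66/121 = 0.5455

P = 0.5455


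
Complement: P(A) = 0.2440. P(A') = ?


P(not A) = 1 - 0.2440 = 0.7560

P(not A) = 0.7560


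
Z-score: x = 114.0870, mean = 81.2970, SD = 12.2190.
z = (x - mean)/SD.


z = (114.0870 - 81.2970)/12.2190
= 32.7900/12.2190
= 2.6835

z = 2.6835


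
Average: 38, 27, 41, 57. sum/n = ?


Sum = 38 + 27 + 41 + 57 = 163
n = 4
Mean = 163/4 = 40.7500

Mean = 40.7500


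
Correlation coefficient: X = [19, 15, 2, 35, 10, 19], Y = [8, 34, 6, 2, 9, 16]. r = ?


Mean X = 16.6667, Mean Y = 12.5000
SD X = 10.077478, SD Y = 10.484115
Cov = -18.666667
r = -18.666667/(10.077478*10.484115) = -0.1767

r = -0.1767


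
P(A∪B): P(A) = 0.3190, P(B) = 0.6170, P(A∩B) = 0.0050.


P(A∪B) = 0.3190 + 0.6170 - 0.0050
= 0.9360 - 0.0050
= 0.9310

P(A∪B) = 0.9310


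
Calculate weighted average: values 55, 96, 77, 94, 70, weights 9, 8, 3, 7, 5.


Numerator = 55*9 + 96*8 + 77*3 + 94*7 + 70*5 = 2502
Denominator = 9 + 8 + 3 + 7 + 5 = 32
WM = 2502/32 = 78.1875

WM = 78.1875


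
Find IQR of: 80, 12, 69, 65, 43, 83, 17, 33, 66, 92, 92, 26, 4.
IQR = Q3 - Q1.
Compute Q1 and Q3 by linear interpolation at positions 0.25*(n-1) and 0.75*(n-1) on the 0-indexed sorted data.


Sorted: 4, 12, 17, 26, 33, 43, 65, 66, 69, 80, 83, 92, 92
Q1 (25th %ile) = 26.0000
Q3 (75th %ile) = 80.0000
IQR = 80.0000 - 26.0000 = 54.0000

IQR = 54.0000


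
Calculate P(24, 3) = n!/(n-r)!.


P(24,3) = 24!/21!
= 620448401733239439360000/51090942171709440000
= 12144

P(24,3) = 12144


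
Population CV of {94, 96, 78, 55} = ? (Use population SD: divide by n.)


Mean = 80.7500
SD = 16.4222
CV = (16.4222/80.7500)*100 = 20.3370%

CV = 20.3370%


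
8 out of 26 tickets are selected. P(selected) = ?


P = 8/26 = 0.3077

P = 0.3077


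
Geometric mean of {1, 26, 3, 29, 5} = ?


Product = 1 × 26 × 3 × 29 × 5 = 11310
GM = 11310^(1/5) = 6.4668

GM = 6.4668


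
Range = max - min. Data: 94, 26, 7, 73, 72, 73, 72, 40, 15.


Max = 94, Min = 7
Range = 94 - 7 = 87

Range = 87


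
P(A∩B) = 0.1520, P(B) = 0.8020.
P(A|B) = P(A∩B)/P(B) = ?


P(A|B) = 0.1520/0.8020 = 0.1895

P(A|B) = 0.1895


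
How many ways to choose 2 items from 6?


C(6,2) = 6!/(2! × 4!)
= 720/(2 × 24)
= 15

C(6,2) = 15


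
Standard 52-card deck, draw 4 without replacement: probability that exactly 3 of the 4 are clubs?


Hypergeometric: P(X=3) = C(13,3)·C(39,1) / C(52,4)
= 286 × 39 / 270725
= 11154/270725 = 0.0412

P = 0.0412


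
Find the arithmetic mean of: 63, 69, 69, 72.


Sum = 63 + 69 + 69 + 72 = 273
n = 4
Mean = 273/4 = 68.2500

Mean = 68.2500


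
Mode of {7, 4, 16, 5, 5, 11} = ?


Frequencies: 4:1, 5:2, 7:1, 11:1, 16:1
Max frequency = 2
Mode = 5

Mode = 5


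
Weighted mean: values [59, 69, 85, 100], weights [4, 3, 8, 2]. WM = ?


Numerator = 59*4 + 69*3 + 85*8 + 100*2 = 1323
Denominator = 4 + 3 + 8 + 2 = 17
WM = 1323/17 = 77.8235

WM = 77.8235


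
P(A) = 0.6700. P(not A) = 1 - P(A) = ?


P(not A) = 1 - 0.6700 = 0.3300

P(not A) = 0.3300


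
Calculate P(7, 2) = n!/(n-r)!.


P(7,2) = 7!/5!
= 5040/120
= 42

P(7,2) = 42


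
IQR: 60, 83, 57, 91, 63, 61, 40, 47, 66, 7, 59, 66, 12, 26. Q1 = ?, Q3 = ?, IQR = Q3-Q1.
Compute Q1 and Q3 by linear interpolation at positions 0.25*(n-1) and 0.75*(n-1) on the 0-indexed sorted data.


Sorted: 7, 12, 26, 40, 47, 57, 59, 60, 61, 63, 66, 66, 83, 91
Q1 (25th %ile) = 41.7500
Q3 (75th %ile) = 65.2500
IQR = 65.2500 - 41.7500 = 23.5000

IQR = 23.5000


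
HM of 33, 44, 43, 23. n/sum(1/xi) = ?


Sum of reciprocals = 1/33 + 1/44 + 1/43 + 1/23 = 0.119764
HM = 4/0.119764 = 33.3989

HM = 33.3989


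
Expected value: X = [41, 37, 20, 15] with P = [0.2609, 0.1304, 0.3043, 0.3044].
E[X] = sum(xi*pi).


E[X] = 41*0.2609 + 37*0.1304 + 20*0.3043 + 15*0.3044
= 10.6969 + 4.8248 + 6.0860 + 4.5660
= 26.1737

E[X] = 26.1737


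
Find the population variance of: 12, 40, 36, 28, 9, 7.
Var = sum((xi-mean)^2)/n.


Mean = 22.0000
Squared deviations: 100.0000, 324.0000, 196.0000, 36.0000, 169.0000, 225.0000
Sum = 1050.0000
Variance = 1050.0000/6 = 175.0000

Variance = 175.0000


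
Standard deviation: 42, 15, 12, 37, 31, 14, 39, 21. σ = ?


Mean = 26.3750
Variance = 131.9844
SD = sqrt(131.9844) = 11.4884

SD = 11.4884


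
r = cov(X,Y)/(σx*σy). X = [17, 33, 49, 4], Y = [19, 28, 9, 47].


Mean X = 25.7500, Mean Y = 25.7500
SD X = 16.902293, SD Y = 13.988835
Cov = -194.062500
r = -194.062500/(16.902293*13.988835) = -0.8208

r = -0.8208


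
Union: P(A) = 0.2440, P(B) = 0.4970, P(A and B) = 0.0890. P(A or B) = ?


P(A∪B) = 0.2440 + 0.4970 - 0.0890
= 0.7410 - 0.0890
= 0.6520

P(A∪B) = 0.6520


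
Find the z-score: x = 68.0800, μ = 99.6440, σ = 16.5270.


z = (68.0800 - 99.6440)/16.5270
= -31.5640/16.5270
= -1.9098

z = -1.9098


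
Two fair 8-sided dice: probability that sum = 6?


Total outcomes = 8×8 = 64
Favorable (sum = 6): 5
P = 5/64 = 0.0781

P = 0.0781


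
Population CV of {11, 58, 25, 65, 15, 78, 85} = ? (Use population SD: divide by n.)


Mean = 48.1429
SD = 28.3973
CV = (28.3973/48.1429)*100 = 58.9855%

CV = 58.9855%


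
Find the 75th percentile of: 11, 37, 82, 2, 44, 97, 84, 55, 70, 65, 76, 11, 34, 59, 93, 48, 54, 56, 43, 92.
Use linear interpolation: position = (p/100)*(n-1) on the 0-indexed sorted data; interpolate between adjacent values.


Sorted: 2, 11, 11, 34, 37, 43, 44, 48, 54, 55, 56, 59, 65, 70, 76, 82, 84, 92, 93, 97
n = 20
Index = 75/100 * 19 = 14.2500
Lower = data[14] = 76, Upper = data[15] = 82
P75 = 76 + 0.2500*(6) = 77.5000

P75 = 77.5000


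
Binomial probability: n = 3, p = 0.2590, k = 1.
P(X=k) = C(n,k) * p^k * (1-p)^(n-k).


C(3,1) = 3
p^1 = 0.259000
(1-p)^2 = 0.549081
P = 3 * 0.259000 * 0.549081 = 0.4266

P(X=1) = 0.4266


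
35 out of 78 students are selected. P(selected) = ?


P = 35/78 = 0.4487

P = 0.4487


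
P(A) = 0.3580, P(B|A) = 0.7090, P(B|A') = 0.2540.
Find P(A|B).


P(B) = P(B|A)*P(A) + P(B|A')*P(A')
= 0.7090*0.3580 + 0.2540*0.6420
= 0.253822 + 0.163068 = 0.416890
P(A|B) = 0.253822/0.416890 = 0.6088

P(A|B) = 0.6088


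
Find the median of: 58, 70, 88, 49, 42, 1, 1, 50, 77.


Sorted: 1, 1, 42, 49, 50, 58, 70, 77, 88
n = 9 (odd)
Middle value = 50

Median = 50


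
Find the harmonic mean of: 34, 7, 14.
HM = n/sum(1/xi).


Sum of reciprocals = 1/34 + 1/7 + 1/14 = 0.243697
HM = 3/0.243697 = 12.3103

HM = 12.3103


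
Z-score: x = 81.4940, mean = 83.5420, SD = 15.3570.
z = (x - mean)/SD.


z = (81.4940 - 83.5420)/15.3570
= -2.0480/15.3570
= -0.1334

z = -0.1334


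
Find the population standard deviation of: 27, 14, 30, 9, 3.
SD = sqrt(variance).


Mean = 16.6000
Variance = 107.4400
SD = sqrt(107.4400) = 10.3653

SD = 10.3653


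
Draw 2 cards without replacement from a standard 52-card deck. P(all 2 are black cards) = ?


P(all black cards) = (26/52) × (25/51)
= 0.2451

P = 0.2451


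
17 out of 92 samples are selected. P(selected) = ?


P = 17/92 = 0.1848

P = 0.1848


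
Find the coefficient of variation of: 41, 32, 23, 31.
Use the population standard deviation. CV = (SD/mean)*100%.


Mean = 31.7500
SD = 6.3787
CV = (6.3787/31.7500)*100 = 20.0903%

CV = 20.0903%


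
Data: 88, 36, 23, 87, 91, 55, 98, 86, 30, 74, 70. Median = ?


Sorted: 23, 30, 36, 55, 70, 74, 86, 87, 88, 91, 98
n = 11 (odd)
Middle value = 74

Median = 74


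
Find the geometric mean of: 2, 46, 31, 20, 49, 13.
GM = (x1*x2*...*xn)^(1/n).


Product = 2 × 46 × 31 × 20 × 49 × 13 = 36334480
GM = 36334480^(1/6) = 18.1992

GM = 18.1992


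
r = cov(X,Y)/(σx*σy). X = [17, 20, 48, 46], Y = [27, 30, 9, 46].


Mean X = 32.7500, Mean Y = 28.0000
SD X = 14.306904, SD Y = 13.133926
Cov = -15.250000
r = -15.250000/(14.306904*13.133926) = -0.0812

r = -0.0812


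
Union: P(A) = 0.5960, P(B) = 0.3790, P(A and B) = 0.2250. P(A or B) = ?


P(A∪B) = 0.5960 + 0.3790 - 0.2250
= 0.9750 - 0.2250
= 0.7500

P(A∪B) = 0.7500


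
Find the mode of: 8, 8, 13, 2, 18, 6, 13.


Frequencies: 2:1, 6:1, 8:2, 13:2, 18:1
Max frequency = 2
Mode = 8, 13

Mode = 8, 13


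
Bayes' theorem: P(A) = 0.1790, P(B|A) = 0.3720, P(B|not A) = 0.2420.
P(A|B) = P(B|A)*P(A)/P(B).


P(B) = P(B|A)*P(A) + P(B|A')*P(A')
= 0.3720*0.1790 + 0.2420*0.8210
= 0.066588 + 0.198682 = 0.265270
P(A|B) = 0.066588/0.265270 = 0.2510

P(A|B) = 0.2510


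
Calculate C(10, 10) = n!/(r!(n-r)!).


C(10,10) = 10!/(10! × 0!)
= 3628800/(3628800 × 1)
= 1

C(10,10) = 1


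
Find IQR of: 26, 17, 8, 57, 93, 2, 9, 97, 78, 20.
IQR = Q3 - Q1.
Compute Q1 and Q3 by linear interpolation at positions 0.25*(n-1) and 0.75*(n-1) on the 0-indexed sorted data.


Sorted: 2, 8, 9, 17, 20, 26, 57, 78, 93, 97
Q1 (25th %ile) = 11.0000
Q3 (75th %ile) = 72.7500
IQR = 72.7500 - 11.0000 = 61.7500

IQR = 61.7500


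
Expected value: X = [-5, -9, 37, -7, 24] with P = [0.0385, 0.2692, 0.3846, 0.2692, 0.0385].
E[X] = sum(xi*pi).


E[X] = -5*0.0385 - 9*0.2692 + 37*0.3846 - 7*0.2692 + 24*0.0385
= -0.1925 - 2.4228 + 14.2302 - 1.8844 + 0.9240
= 10.6545

E[X] = 10.6545


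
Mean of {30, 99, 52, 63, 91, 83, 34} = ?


Sum = 30 + 99 + 52 + 63 + 91 + 83 + 34 = 452
n = 7
Mean = 452/7 = 64.5714

Mean = 64.5714


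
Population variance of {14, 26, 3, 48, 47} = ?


Mean = 27.6000
Squared deviations: 184.9600, 2.5600, 605.1600, 416.1600, 376.3600
Sum = 1585.2000
Variance = 1585.2000/5 = 317.0400

Variance = 317.0400


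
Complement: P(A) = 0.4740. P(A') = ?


P(not A) = 1 - 0.4740 = 0.5260

P(not A) = 0.5260


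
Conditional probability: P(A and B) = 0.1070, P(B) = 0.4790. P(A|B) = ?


P(A|B) = 0.1070/0.4790 = 0.2234

P(A|B) = 0.2234


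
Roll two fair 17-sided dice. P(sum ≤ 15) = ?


Total outcomes = 17×17 = 289
Favorable (sum ≤ 15): 105
P = 105/289 = 0.3633

P = 0.3633


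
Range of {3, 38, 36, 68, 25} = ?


Max = 68, Min = 3
Range = 68 - 3 = 65

Range = 65


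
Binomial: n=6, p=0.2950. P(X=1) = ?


C(6,1) = 6
p^1 = 0.295000
(1-p)^5 = 0.174159
P = 6 * 0.295000 * 0.174159 = 0.3083

P(X=1) = 0.3083


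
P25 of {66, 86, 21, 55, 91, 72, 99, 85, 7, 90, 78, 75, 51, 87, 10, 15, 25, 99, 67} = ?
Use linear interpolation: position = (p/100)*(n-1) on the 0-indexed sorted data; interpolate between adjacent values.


Sorted: 7, 10, 15, 21, 25, 51, 55, 66, 67, 72, 75, 78, 85, 86, 87, 90, 91, 99, 99
n = 19
Index = 25/100 * 18 = 4.5000
Lower = data[4] = 25, Upper = data[5] = 51
P25 = 25 + 0.5000*(26) = 38.0000

P25 = 38.0000


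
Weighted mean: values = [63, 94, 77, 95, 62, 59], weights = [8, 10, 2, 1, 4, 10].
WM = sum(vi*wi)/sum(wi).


Numerator = 63*8 + 94*10 + 77*2 + 95*1 + 62*4 + 59*10 = 2531
Denominator = 8 + 10 + 2 + 1 + 4 + 10 = 35
WM = 2531/35 = 72.3143

WM = 72.3143


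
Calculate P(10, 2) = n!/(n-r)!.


P(10,2) = 10!/8!
= 3628800/40320
= 90

P(10,2) = 90


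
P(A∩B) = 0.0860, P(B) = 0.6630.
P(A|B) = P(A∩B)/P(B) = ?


P(A|B) = 0.0860/0.6630 = 0.1297

P(A|B) = 0.1297


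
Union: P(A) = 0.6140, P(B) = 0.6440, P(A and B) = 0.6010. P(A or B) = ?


P(A∪B) = 0.6140 + 0.6440 - 0.6010
= 1.2580 - 0.6010
= 0.6570

P(A∪B) = 0.6570


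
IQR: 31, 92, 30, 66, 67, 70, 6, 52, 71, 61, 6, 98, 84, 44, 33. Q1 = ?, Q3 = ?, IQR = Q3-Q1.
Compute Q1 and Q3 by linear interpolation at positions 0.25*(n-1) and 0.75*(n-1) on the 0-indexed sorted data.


Sorted: 6, 6, 30, 31, 33, 44, 52, 61, 66, 67, 70, 71, 84, 92, 98
Q1 (25th %ile) = 32.0000
Q3 (75th %ile) = 70.5000
IQR = 70.5000 - 32.0000 = 38.5000

IQR = 38.5000


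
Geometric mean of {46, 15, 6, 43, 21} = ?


Product = 46 × 15 × 6 × 43 × 21 = 3738420
GM = 3738420^(1/5) = 20.6318

GM = 20.6318


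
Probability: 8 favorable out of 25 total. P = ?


P = 8/25 = 0.3200

P = 0.3200


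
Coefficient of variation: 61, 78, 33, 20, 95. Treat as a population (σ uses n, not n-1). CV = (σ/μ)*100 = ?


Mean = 57.4000
SD = 27.7316
CV = (27.7316/57.4000)*100 = 48.3128%

CV = 48.3128%


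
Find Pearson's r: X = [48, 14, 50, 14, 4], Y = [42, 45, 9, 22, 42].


Mean X = 26.0000, Mean Y = 32.0000
SD X = 19.141578, SD Y = 14.127986
Cov = -117.600000
r = -117.600000/(19.141578*14.127986) = -0.4349

r = -0.4349


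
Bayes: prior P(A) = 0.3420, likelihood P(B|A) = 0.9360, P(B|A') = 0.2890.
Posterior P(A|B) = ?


P(B) = P(B|A)*P(A) + P(B|A')*P(A')
= 0.9360*0.3420 + 0.2890*0.6580
= 0.320112 + 0.190162 = 0.510274
P(A|B) = 0.320112/0.510274 = 0.6273

P(A|B) = 0.6273


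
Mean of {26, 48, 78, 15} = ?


Sum = 26 + 48 + 78 + 15 = 167
n = 4
Mean = 167/4 = 41.7500

Mean = 41.7500


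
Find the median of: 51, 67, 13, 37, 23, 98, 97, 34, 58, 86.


Sorted: 13, 23, 34, 37, 51, 58, 67, 86, 97, 98
n = 10 (even)
Middle values: 51 and 58
Median = (51+58)/2 = 54.5000

Median = 54.5000


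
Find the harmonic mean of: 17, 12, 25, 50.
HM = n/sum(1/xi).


Sum of reciprocals = 1/17 + 1/12 + 1/25 + 1/50 = 0.202157
HM = 4/0.202157 = 19.7866

HM = 19.7866


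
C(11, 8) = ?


C(11,8) = 11!/(8! × 3!)
= 39916800/(40320 × 6)
= 165

C(11,8) = 165


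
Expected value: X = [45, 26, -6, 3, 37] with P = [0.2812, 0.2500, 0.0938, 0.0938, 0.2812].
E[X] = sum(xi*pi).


E[X] = 45*0.2812 + 26*0.2500 - 6*0.0938 + 3*0.0938 + 37*0.2812
= 12.6540 + 6.5000 - 0.5628 + 0.2814 + 10.4044
= 29.2770

E[X] = 29.2770


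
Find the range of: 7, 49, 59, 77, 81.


Max = 81, Min = 7
Range = 81 - 7 = 74

Range = 74


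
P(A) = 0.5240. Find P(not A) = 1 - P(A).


P(not A) = 1 - 0.5240 = 0.4760

P(not A) = 0.4760


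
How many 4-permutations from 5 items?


P(5,4) = 5!/1!
= 120/1
= 120

P(5,4) = 120


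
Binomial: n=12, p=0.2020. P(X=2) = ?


C(12,2) = 66
p^2 = 0.040804
(1-p)^10 = 0.104720
P = 66 * 0.040804 * 0.104720 = 0.2820

P(X=2) = 0.2820


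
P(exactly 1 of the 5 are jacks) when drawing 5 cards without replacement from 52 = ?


Hypergeometric: P(X=1) = C(4,1)·C(48,4) / C(52,5)
= 4 × 194580 / 2598960
= 778320/2598960 = 0.2995

P = 0.2995


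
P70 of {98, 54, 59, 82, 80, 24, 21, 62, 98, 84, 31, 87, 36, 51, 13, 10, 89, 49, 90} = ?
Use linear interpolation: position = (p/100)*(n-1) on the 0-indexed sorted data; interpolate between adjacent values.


Sorted: 10, 13, 21, 24, 31, 36, 49, 51, 54, 59, 62, 80, 82, 84, 87, 89, 90, 98, 98
n = 19
Index = 70/100 * 18 = 12.6000
Lower = data[12] = 82, Upper = data[13] = 84
P70 = 82 + 0.6000*(2) = 83.2000

P70 = 83.2000


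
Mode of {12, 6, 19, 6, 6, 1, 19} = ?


Frequencies: 1:1, 6:3, 12:1, 19:2
Max frequency = 3
Mode = 6

Mode = 6


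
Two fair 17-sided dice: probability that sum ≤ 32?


Total outcomes = 17×17 = 289
Favorable (sum ≤ 32): 286
P = 286/289 = 0.9896

P = 0.9896


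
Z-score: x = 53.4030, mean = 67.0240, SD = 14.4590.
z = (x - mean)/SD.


z = (53.4030 - 67.0240)/14.4590
= -13.6210/14.4590
= -0.9420

z = -0.9420


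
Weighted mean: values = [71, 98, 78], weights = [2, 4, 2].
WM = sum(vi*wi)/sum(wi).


Numerator = 71*2 + 98*4 + 78*2 = 690
Denominator = 2 + 4 + 2 = 8
WM = 690/8 = 86.2500

WM = 86.2500


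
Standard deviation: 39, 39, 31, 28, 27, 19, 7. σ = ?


Mean = 27.1429
Variance = 109.8367
SD = sqrt(109.8367) = 10.4803

SD = 10.4803


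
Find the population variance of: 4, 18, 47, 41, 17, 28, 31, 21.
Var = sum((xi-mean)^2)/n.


Mean = 25.8750
Squared deviations: 478.5156, 62.0156, 446.2656, 228.7656, 78.7656, 4.5156, 26.2656, 23.7656
Sum = 1348.8750
Variance = 1348.8750/8 = 168.6094

Variance = 168.6094


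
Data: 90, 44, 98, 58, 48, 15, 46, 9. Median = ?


Sorted: 9, 15, 44, 46, 48, 58, 90, 98
n = 8 (even)
Middle values: 46 and 48
Median = (46+48)/2 = 47.0000

Median = 47.0000


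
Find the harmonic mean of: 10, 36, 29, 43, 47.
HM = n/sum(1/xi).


Sum of reciprocals = 1/10 + 1/36 + 1/29 + 1/43 + 1/47 = 0.206793
HM = 5/0.206793 = 24.1788

HM = 24.1788


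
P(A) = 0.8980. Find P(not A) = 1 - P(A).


P(not A) = 1 - 0.8980 = 0.1020

P(not A) = 0.1020


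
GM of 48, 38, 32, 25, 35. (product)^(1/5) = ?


Product = 48 × 38 × 32 × 25 × 35 = 51072000
GM = 51072000^(1/5) = 34.8046

GM = 34.8046


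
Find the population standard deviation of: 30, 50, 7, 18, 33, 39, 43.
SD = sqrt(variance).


Mean = 31.4286
Variance = 188.2449
SD = sqrt(188.2449) = 13.7202

SD = 13.7202


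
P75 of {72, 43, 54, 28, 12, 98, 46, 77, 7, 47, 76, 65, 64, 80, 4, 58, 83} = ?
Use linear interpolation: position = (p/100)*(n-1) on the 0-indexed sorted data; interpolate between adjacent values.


Sorted: 4, 7, 12, 28, 43, 46, 47, 54, 58, 64, 65, 72, 76, 77, 80, 83, 98
n = 17
Index = 75/100 * 16 = 12.0000
Lower = data[12] = 76, Upper = data[13] = 77
P75 = 76 + 0*(1) = 76.0000

P75 = 76.0000


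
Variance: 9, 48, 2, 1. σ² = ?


Mean = 15.0000
Squared deviations: 36.0000, 1089.0000, 169.0000, 196.0000
Sum = 1490.0000
Variance = 1490.0000/4 = 372.5000

Variance = 372.5000


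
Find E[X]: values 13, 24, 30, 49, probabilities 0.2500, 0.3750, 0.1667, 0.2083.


E[X] = 13*0.2500 + 24*0.3750 + 30*0.1667 + 49*0.2083
= 3.2500 + 9.0000 + 5.0010 + 10.2067
= 27.4577

E[X] = 27.4577


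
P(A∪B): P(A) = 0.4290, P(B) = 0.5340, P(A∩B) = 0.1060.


P(A∪B) = 0.4290 + 0.5340 - 0.1060
= 0.9630 - 0.1060
= 0.8570

P(A∪B) = 0.8570


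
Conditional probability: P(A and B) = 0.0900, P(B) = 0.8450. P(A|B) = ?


P(A|B) = 0.0900/0.8450 = 0.1065

P(A|B) = 0.1065


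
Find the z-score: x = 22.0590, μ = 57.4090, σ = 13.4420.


z = (22.0590 - 57.4090)/13.4420
= -35.3500/13.4420
= -2.6298

z = -2.6298


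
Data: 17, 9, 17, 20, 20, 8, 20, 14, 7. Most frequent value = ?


Frequencies: 7:1, 8:1, 9:1, 14:1, 17:2, 20:3
Max frequency = 3
Mode = 20

Mode = 20


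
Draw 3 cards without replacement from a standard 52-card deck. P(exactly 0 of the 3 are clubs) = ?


Hypergeometric: P(X=0) = C(13,0)·C(39,3) / C(52,3)
= 1 × 9139 / 22100
= 9139/22100 = 0.4135

P = 0.4135


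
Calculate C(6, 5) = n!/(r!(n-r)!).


C(6,5) = 6!/(5! × 1!)
= 720/(120 × 1)
= 6

C(6,5) = 6


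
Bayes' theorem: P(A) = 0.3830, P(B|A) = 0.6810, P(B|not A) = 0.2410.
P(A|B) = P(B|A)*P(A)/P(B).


P(B) = P(B|A)*P(A) + P(B|A')*P(A')
= 0.6810*0.3830 + 0.2410*0.6170
= 0.260823 + 0.148697 = 0.409520
P(A|B) = 0.260823/0.409520 = 0.6369

P(A|B) = 0.6369


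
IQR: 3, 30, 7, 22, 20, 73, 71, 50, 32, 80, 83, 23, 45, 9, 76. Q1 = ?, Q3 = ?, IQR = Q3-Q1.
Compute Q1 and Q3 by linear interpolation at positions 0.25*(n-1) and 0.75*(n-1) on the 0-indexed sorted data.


Sorted: 3, 7, 9, 20, 22, 23, 30, 32, 45, 50, 71, 73, 76, 80, 83
Q1 (25th %ile) = 21.0000
Q3 (75th %ile) = 72.0000
IQR = 72.0000 - 21.0000 = 51.0000

IQR = 51.0000


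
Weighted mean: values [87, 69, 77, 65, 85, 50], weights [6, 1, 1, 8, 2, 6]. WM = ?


Numerator = 87*6 + 69*1 + 77*1 + 65*8 + 85*2 + 50*6 = 1658
Denominator = 6 + 1 + 1 + 8 + 2 + 6 = 24
WM = 1658/24 = 69.0833

WM = 69.0833


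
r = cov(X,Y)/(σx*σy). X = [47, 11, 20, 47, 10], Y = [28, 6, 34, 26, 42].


Mean X = 27.0000, Mean Y = 27.2000
SD X = 16.697305, SD Y = 11.973304
Cov = 6.400000
r = 6.400000/(16.697305*11.973304) = 0.0320

r = 0.0320


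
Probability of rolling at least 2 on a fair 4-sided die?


Favorable outcomes (roll ≥ 2): 3
Total outcomes = 4
P = 3/4 = 0.7500

P = 0.7500


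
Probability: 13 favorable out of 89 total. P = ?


P = 13/89 = 0.1461

P = 0.1461


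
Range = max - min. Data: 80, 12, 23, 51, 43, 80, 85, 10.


Max = 85, Min = 10
Range = 85 - 10 = 75

Range = 75


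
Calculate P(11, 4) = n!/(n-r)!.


P(11,4) = 11!/7!
= 39916800/5040
= 7920

P(11,4) = 7920


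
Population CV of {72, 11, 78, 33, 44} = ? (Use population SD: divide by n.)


Mean = 47.6000
SD = 24.8403
CV = (24.8403/47.6000)*100 = 52.1855%

CV = 52.1855%


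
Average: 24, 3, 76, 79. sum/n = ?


Sum = 24 + 3 + 76 + 79 = 182
n = 4
Mean = 182/4 = 45.5000

Mean = 45.5000


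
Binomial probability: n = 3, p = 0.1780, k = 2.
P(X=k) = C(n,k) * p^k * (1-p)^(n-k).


C(3,2) = 3
p^2 = 0.031684
(1-p)^1 = 0.822000
P = 3 * 0.031684 * 0.822000 = 0.0781

P(X=2) = 0.0781


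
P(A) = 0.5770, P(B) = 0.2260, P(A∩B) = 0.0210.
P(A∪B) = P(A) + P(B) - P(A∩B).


P(A∪B) = 0.5770 + 0.2260 - 0.0210
= 0.8030 - 0.0210
= 0.7820

P(A∪B) = 0.7820


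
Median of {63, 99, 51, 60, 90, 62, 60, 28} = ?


Sorted: 28, 51, 60, 60, 62, 63, 90, 99
n = 8 (even)
Middle values: 60 and 62
Median = (60+62)/2 = 61.0000

Median = 61.0000


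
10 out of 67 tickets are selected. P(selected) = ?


P = 10/67 = 0.1493

P = 0.1493


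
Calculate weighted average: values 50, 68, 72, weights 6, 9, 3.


Numerator = 50*6 + 68*9 + 72*3 = 1128
Denominator = 6 + 9 + 3 = 18
WM = 1128/18 = 62.6667

WM = 62.6667


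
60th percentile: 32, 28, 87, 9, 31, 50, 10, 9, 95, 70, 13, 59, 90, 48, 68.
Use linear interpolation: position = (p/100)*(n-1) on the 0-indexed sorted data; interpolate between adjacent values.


Sorted: 9, 9, 10, 13, 28, 31, 32, 48, 50, 59, 68, 70, 87, 90, 95
n = 15
Index = 60/100 * 14 = 8.4000
Lower = data[8] = 50, Upper = data[9] = 59
P60 = 50 + 0.4000*(9) = 53.6000

P60 = 53.6000


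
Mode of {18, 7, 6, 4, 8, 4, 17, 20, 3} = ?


Frequencies: 3:1, 4:2, 6:1, 7:1, 8:1, 17:1, 18:1, 20:1
Max frequency = 2
Mode = 4

Mode = 4


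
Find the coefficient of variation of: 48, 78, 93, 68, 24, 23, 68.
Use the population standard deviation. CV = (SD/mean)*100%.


Mean = 57.4286
SD = 24.7955
CV = (24.7955/57.4286)*100 = 43.1762%

CV = 43.1762%


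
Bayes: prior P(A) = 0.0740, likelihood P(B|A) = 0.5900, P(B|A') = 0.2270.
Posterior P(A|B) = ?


P(B) = P(B|A)*P(A) + P(B|A')*P(A')
= 0.5900*0.0740 + 0.2270*0.9260
= 0.043660 + 0.210202 = 0.253862
P(A|B) = 0.043660/0.253862 = 0.1720

P(A|B) = 0.1720


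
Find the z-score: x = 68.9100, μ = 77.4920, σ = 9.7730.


z = (68.9100 - 77.4920)/9.7730
= -8.5820/9.7730
= -0.8781

z = -0.8781


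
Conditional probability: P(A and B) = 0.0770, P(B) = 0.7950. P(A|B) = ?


P(A|B) = 0.0770/0.7950 = 0.0969

P(A|B) = 0.0969


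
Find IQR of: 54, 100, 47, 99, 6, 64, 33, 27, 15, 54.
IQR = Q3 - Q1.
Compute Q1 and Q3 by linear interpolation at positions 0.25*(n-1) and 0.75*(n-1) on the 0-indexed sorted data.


Sorted: 6, 15, 27, 33, 47, 54, 54, 64, 99, 100
Q1 (25th %ile) = 28.5000
Q3 (75th %ile) = 61.5000
IQR = 61.5000 - 28.5000 = 33.0000

IQR = 33.0000


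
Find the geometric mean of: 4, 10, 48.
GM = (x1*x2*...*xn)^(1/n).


Product = 4 × 10 × 48 = 1920
GM = 1920^(1/3) = 12.4289

GM = 12.4289


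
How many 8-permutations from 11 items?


P(11,8) = 11!/3!
= 39916800/6
= 6652800

P(11,8) = 6652800


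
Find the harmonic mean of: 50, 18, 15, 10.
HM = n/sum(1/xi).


Sum of reciprocals = 1/50 + 1/18 + 1/15 + 1/10 = 0.242222
HM = 4/0.242222 = 16.5138

HM = 16.5138


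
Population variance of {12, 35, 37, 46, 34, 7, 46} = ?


Mean = 31.0000
Squared deviations: 361.0000, 16.0000, 36.0000, 225.0000, 9.0000, 576.0000, 225.0000
Sum = 1448.0000
Variance = 1448.0000/7 = 206.8571

Variance = 206.8571


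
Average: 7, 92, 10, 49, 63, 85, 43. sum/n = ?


Sum = 7 + 92 + 10 + 49 + 63 + 85 + 43 = 349
n = 7
Mean = 349/7 = 49.8571

Mean = 49.8571


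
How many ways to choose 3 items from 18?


C(18,3) = 18!/(3! × 15!)
= 6402373705728000/(6 × 1307674368000)
= 816

C(18,3) = 816


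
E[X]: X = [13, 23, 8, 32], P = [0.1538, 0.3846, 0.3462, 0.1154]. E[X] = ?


E[X] = 13*0.1538 + 23*0.3846 + 8*0.3462 + 32*0.1154
= 1.9994 + 8.8458 + 2.7696 + 3.6928
= 17.3076

E[X] = 17.3076


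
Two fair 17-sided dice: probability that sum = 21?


Total outcomes = 17×17 = 289
Favorable (sum = 21): 14
P = 14/289 = 0.0484

P = 0.0484


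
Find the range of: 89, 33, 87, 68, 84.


Max = 89, Min = 33
Range = 89 - 33 = 56

Range = 56


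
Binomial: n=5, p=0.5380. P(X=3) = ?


C(5,3) = 10
p^3 = 0.155721
(1-p)^2 = 0.213444
P = 10 * 0.155721 * 0.213444 = 0.3324

P(X=3) = 0.3324


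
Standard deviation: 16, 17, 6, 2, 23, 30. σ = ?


Mean = 15.6667
Variance = 90.2222
SD = sqrt(90.2222) = 9.4985

SD = 9.4985


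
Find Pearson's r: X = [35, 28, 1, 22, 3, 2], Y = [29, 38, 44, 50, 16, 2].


Mean X = 15.1667, Mean Y = 29.8333
SD X = 13.704217, SD Y = 16.536996
Cov = 93.361111
r = 93.361111/(13.704217*16.536996) = 0.4120

r = 0.4120


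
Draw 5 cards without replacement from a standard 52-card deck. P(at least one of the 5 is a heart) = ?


P(at least one) = 1 - P(none)
P(none) = (39/52) × (38/51) × (37/50) × (36/49) × (35/48) = 0.221534
P(at least one) = 1 - 0.221534 = 0.7785

P = 0.7785


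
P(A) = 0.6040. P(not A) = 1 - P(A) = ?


P(not A) = 1 - 0.6040 = 0.3960

P(not A) = 0.3960


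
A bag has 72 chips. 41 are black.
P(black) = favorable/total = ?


P = 41/72 = 0.5694

P = 0.5694


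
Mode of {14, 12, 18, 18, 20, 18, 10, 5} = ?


Frequencies: 5:1, 10:1, 12:1, 14:1, 18:3, 20:1
Max frequency = 3
Mode = 18

Mode = 18


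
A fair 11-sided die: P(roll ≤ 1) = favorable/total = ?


Favorable outcomes (roll ≤ 1): 1
Total outcomes = 11
P = 1/11 = 0.0909

P = 0.0909


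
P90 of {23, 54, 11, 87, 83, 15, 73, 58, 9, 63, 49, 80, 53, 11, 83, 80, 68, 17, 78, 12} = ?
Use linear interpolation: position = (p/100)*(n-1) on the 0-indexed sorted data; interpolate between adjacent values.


Sorted: 9, 11, 11, 12, 15, 17, 23, 49, 53, 54, 58, 63, 68, 73, 78, 80, 80, 83, 83, 87
n = 20
Index = 90/100 * 19 = 17.1000
Lower = data[17] = 83, Upper = data[18] = 83
P90 = 83 + 0.1000*(0) = 83.0000

P90 = 83.0000


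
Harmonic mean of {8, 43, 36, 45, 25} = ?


Sum of reciprocals = 1/8 + 1/43 + 1/36 + 1/45 + 1/25 = 0.238256
HM = 5/0.238256 = 20.9858

HM = 20.9858


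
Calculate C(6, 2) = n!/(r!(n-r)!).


C(6,2) = 6!/(2! × 4!)
= 720/(2 × 24)
= 15

C(6,2) = 15


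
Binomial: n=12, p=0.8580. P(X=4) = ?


C(12,4) = 495
p^4 = 0.541937
(1-p)^8 = 1.653129e-07
P = 495 * 0.541937 * 1.653129e-07 = 4.4347e-05

P(X=4) = 4.4347e-05


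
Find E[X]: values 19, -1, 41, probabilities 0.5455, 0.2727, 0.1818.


E[X] = 19*0.5455 - 1*0.2727 + 41*0.1818
= 10.3645 - 0.2727 + 7.4538
= 17.5456

E[X] = 17.5456


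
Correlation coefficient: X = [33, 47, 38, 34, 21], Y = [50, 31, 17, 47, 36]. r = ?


Mean X = 34.6000, Mean Y = 36.2000
SD X = 8.404761, SD Y = 11.855800
Cov = -31.120000
r = -31.120000/(8.404761*11.855800) = -0.3123

r = -0.3123


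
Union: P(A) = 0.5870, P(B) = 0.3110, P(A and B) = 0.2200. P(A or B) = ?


P(A∪B) = 0.5870 + 0.3110 - 0.2200
= 0.8980 - 0.2200
= 0.6780

P(A∪B) = 0.6780


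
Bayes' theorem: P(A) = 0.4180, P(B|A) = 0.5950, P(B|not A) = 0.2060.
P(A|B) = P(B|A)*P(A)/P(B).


P(B) = P(B|A)*P(A) + P(B|A')*P(A')
= 0.5950*0.4180 + 0.2060*0.5820
= 0.248710 + 0.119892 = 0.368602
P(A|B) = 0.248710/0.368602 = 0.6747

P(A|B) = 0.6747


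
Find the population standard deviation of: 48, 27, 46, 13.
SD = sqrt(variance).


Mean = 33.5000
Variance = 207.2500
SD = sqrt(207.2500) = 14.3962

SD = 14.3962


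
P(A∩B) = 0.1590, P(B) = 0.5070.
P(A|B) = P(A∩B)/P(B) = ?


P(A|B) = 0.1590/0.5070 = 0.3136

P(A|B) = 0.3136


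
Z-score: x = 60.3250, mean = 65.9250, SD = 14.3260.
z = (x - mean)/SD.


z = (60.3250 - 65.9250)/14.3260
= -5.6000/14.3260
= -0.3909

z = -0.3909


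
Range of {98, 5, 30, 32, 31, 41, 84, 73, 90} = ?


Max = 98, Min = 5
Range = 98 - 5 = 93

Range = 93


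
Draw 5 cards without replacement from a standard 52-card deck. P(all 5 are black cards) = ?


P(all black cards) = (26/52) × (25/51) × (24/50) × (23/49) × (22/48)
= 0.0253

P = 0.0253


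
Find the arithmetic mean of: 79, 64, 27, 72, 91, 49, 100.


Sum = 79 + 64 + 27 + 72 + 91 + 49 + 100 = 482
n = 7
Mean = 482/7 = 68.8571

Mean = 68.8571


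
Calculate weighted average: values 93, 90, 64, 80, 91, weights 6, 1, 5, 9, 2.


Numerator = 93*6 + 90*1 + 64*5 + 80*9 + 91*2 = 1870
Denominator = 6 + 1 + 5 + 9 + 2 = 23
WM = 1870/23 = 81.3043

WM = 81.3043


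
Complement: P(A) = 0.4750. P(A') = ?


P(not A) = 1 - 0.4750 = 0.5250

P(not A) = 0.5250


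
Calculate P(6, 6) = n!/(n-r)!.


P(6,6) = 6!/0!
= 720/1
= 720

P(6,6) = 720


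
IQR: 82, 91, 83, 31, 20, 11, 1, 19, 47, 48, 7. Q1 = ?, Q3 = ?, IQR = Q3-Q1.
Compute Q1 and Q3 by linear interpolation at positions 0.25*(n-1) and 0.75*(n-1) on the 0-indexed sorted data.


Sorted: 1, 7, 11, 19, 20, 31, 47, 48, 82, 83, 91
Q1 (25th %ile) = 15.0000
Q3 (75th %ile) = 65.0000
IQR = 65.0000 - 15.0000 = 50.0000

IQR = 50.0000


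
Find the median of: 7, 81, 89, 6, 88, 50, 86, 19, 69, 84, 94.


Sorted: 6, 7, 19, 50, 69, 81, 84, 86, 88, 89, 94
n = 11 (odd)
Middle value = 81

Median = 81


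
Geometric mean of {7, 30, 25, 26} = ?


Product = 7 × 30 × 25 × 26 = 136500
GM = 136500^(1/4) = 19.2213

GM = 19.2213


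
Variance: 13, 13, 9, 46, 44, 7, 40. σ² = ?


Mean = 24.5714
Squared deviations: 133.8980, 133.8980, 242.4694, 459.1837, 377.4694, 308.7551, 238.0408
Sum = 1893.7143
Variance = 1893.7143/7 = 270.5306

Variance = 270.5306


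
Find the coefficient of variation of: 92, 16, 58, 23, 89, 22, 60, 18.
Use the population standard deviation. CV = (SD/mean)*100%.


Mean = 47.2500
SD = 29.7521
CV = (29.7521/47.2500)*100 = 62.9674%

CV = 62.9674%


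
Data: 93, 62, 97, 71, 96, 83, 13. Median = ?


Sorted: 13, 62, 71, 83, 93, 96, 97
n = 7 (odd)
Middle value = 83

Median = 83


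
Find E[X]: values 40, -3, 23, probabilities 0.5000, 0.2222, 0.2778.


E[X] = 40*0.5000 - 3*0.2222 + 23*0.2778
= 20.0000 - 0.6666 + 6.3894
= 25.7228

E[X] = 25.7228


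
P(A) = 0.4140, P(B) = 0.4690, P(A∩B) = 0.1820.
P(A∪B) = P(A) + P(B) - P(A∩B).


P(A∪B) = 0.4140 + 0.4690 - 0.1820
= 0.8830 - 0.1820
= 0.7010

P(A∪B) = 0.7010


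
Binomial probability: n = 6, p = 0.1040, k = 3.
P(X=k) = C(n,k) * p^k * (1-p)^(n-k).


C(6,3) = 20
p^3 = 0.001125
(1-p)^3 = 0.719323
P = 20 * 0.001125 * 0.719323 = 0.0162

P(X=3) = 0.0162


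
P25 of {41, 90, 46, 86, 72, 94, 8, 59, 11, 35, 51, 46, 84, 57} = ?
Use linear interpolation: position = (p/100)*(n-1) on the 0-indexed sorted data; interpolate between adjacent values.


Sorted: 8, 11, 35, 41, 46, 46, 51, 57, 59, 72, 84, 86, 90, 94
n = 14
Index = 25/100 * 13 = 3.2500
Lower = data[3] = 41, Upper = data[4] = 46
P25 = 41 + 0.2500*(5) = 42.2500

P25 = 42.2500


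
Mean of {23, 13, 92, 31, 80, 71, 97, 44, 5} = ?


Sum = 23 + 13 + 92 + 31 + 80 + 71 + 97 + 44 + 5 = 456
n = 9
Mean = 456/9 = 50.6667

Mean = 50.6667


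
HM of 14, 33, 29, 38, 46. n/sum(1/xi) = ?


Sum of reciprocals = 1/14 + 1/33 + 1/29 + 1/38 + 1/46 = 0.184269
HM = 5/0.184269 = 27.1342

HM = 27.1342


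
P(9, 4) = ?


P(9,4) = 9!/5!
= 362880/120
= 3024

P(9,4) = 3024


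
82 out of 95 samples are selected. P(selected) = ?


P = 82/95 = 0.8632

P = 0.8632


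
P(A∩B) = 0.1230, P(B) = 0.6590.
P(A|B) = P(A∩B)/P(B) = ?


P(A|B) = 0.1230/0.6590 = 0.1866

P(A|B) = 0.1866


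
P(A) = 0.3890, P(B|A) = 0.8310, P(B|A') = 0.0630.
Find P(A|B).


P(B) = P(B|A)*P(A) + P(B|A')*P(A')
= 0.8310*0.3890 + 0.0630*0.6110
= 0.323259 + 0.038493 = 0.361752
P(A|B) = 0.323259/0.361752 = 0.8936

P(A|B) = 0.8936


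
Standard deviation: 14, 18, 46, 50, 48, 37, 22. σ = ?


Mean = 33.5714
Variance = 200.5306
SD = sqrt(200.5306) = 14.1609

SD = 14.1609


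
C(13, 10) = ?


C(13,10) = 13!/(10! × 3!)
= 6227020800/(3628800 × 6)
= 286

C(13,10) = 286


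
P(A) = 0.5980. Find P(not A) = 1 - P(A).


P(not A) = 1 - 0.5980 = 0.4020

P(not A) = 0.4020


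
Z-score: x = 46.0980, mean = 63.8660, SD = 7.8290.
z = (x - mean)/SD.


z = (46.0980 - 63.8660)/7.8290
= -17.7680/7.8290
= -2.2695

z = -2.2695


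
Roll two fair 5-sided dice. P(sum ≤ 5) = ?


Total outcomes = 5×5 = 25
Favorable (sum ≤ 5): 10
P = 10/25 = 0.4000

P = 0.4000


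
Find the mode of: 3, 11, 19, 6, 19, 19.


Frequencies: 3:1, 6:1, 11:1, 19:3
Max frequency = 3
Mode = 19

Mode = 19


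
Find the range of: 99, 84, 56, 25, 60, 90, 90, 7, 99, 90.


Max = 99, Min = 7
Range = 99 - 7 = 92

Range = 92


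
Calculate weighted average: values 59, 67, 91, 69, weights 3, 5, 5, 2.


Numerator = 59*3 + 67*5 + 91*5 + 69*2 = 1105
Denominator = 3 + 5 + 5 + 2 = 15
WM = 1105/15 = 73.6667

WM = 73.6667


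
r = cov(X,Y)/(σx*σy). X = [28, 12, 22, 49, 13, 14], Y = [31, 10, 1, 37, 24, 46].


Mean X = 23.0000, Mean Y = 24.8333
SD X = 12.935739, SD Y = 15.399315
Cov = 58.666667
r = 58.666667/(12.935739*15.399315) = 0.2945

r = 0.2945


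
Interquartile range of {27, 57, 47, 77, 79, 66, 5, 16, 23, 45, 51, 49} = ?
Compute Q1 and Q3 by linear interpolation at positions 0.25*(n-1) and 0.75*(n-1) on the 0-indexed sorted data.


Sorted: 5, 16, 23, 27, 45, 47, 49, 51, 57, 66, 77, 79
Q1 (25th %ile) = 26.0000
Q3 (75th %ile) = 59.2500
IQR = 59.2500 - 26.0000 = 33.2500

IQR = 33.2500


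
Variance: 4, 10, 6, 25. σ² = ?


Mean = 11.2500
Squared deviations: 52.5625, 1.5625, 27.5625, 189.0625
Sum = 270.7500
Variance = 270.7500/4 = 67.6875

Variance = 67.6875


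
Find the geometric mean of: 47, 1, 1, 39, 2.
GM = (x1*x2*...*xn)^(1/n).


Product = 47 × 1 × 1 × 39 × 2 = 3666
GM = 3666^(1/5) = 5.1622

GM = 5.1622


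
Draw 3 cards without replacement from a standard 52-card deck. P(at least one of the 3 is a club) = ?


P(at least one) = 1 - P(none)
P(none) = (39/52) × (38/51) × (37/50) = 0.413529
P(at least one) = 1 - 0.413529 = 0.5865

P = 0.5865


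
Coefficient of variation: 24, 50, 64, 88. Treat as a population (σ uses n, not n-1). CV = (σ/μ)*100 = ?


Mean = 56.5000
SD = 23.1679
CV = (23.1679/56.5000)*100 = 41.0051%

CV = 41.0051%


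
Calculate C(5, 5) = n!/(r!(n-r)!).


C(5,5) = 5!/(5! × 0!)
= 120/(120 × 1)
= 1

C(5,5) = 1


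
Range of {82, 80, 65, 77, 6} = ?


Max = 82, Min = 6
Range = 82 - 6 = 76

Range = 76


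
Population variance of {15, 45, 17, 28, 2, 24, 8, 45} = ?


Mean = 23.0000
Squared deviations: 64.0000, 484.0000, 36.0000, 25.0000, 441.0000, 1.0000, 225.0000, 484.0000
Sum = 1760.0000
Variance = 1760.0000/8 = 220.0000

Variance = 220.0000


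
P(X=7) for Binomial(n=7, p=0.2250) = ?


C(7,7) = 1
p^7 = 2.919293e-05
(1-p)^0 = 1.000000
P = 1 * 2.919293e-05 * 1.000000 = 2.9193e-05

P(X=7) = 2.9193e-05


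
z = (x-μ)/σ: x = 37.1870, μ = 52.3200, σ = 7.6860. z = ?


z = (37.1870 - 52.3200)/7.6860
= -15.1330/7.6860
= -1.9689

z = -1.9689


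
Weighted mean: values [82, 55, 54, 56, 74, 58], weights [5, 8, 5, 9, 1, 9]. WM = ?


Numerator = 82*5 + 55*8 + 54*5 + 56*9 + 74*1 + 58*9 = 2220
Denominator = 5 + 8 + 5 + 9 + 1 + 9 = 37
WM = 2220/37 = 60.0000

WM = 60.0000
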